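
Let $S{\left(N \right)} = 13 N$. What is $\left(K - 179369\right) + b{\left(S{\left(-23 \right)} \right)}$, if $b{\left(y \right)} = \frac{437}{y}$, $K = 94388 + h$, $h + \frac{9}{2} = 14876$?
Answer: $- \frac{1822885}{26} \approx -70111.0$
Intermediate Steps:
$h = \frac{29743}{2}$ ($h = - \frac{9}{2} + 14876 = \frac{29743}{2} \approx 14872.0$)
$K = \frac{218519}{2}$ ($K = 94388 + \frac{29743}{2} = \frac{218519}{2} \approx 1.0926 \cdot 10^{5}$)
$\left(K - 179369\right) + b{\left(S{\left(-23 \right)} \right)} = \left(\frac{218519}{2} - 179369\right) + \frac{437}{13 \left(-23\right)} = - \frac{140219}{2} + \frac{437}{-299} = - \frac{140219}{2} + 437 \left(- \frac{1}{299}\right) = - \frac{140219}{2} - \frac{19}{13} = - \frac{1822885}{26}$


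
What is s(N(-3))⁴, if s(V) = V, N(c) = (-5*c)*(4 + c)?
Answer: 50625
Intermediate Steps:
N(c) = -5*c*(4 + c)
s(N(-3))⁴ = (-5*(-3)*(4 - 3))⁴ = (-5*(-3)*1)⁴ = 15⁴ = 50625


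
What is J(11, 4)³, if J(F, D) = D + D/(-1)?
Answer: 0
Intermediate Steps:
J(F, D) = 0 (J(F, D) = D + D*(-1) = D - D = 0)
J(11, 4)³ = 0³ = 0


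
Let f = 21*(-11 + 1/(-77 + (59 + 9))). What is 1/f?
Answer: -3/700 ≈ -0.0042857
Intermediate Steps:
f = -700/3 (f = 21*(-11 + 1/(-77 + 68)) = 21*(-11 + 1/(-9)) = 21*(-11 - ⅑) = 21*(-100/9) = -700/3 ≈ -233.33)
1/f = 1/(-700/3) = -3/700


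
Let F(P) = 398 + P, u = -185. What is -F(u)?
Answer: -213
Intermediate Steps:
-F(u) = -(398 - 185) = -1*213 = -213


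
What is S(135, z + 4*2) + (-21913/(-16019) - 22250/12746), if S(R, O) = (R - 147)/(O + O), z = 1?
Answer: -319857652/306267261 ≈ -1.0444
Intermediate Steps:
S(R, O) = (-147 + R)/(2*O) (S(R, O) = (-147 + R)/((2*O)) = (-147 + R)*(1/(2*O)) = (-147 + R)/(2*O))
S(135, z + 4*2) + (-21913/(-16019) - 22250/12746) = (-147 + 135)/(2*(1 + 4*2)) + (-21913/(-16019) - 22250/12746) = (½)*(-12)/(1 + 8) + (-21913*(-1/16019) - 22250*1/12746) = (½)*(-12)/9 + (21913/16019 - 11125/6373) = (½)*(⅑)*(-12) - 38559826/102089087 = -⅔ - 38559826/102089087 = -319857652/306267261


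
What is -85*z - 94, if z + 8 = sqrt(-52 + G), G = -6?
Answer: 586 - 85*I*sqrt(58) ≈ 586.0 - 647.34*I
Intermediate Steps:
z = -8 + I*sqrt(58) (z = -8 + sqrt(-52 - 6) = -8 + sqrt(-58) = -8 + I*sqrt(58) ≈ -8.0 + 7.6158*I)
-85*z - 94 = -85*(-8 + I*sqrt(58)) - 94 = (680 - 85*I*sqrt(58)) - 94 = 586 - 85*I*sqrt(58)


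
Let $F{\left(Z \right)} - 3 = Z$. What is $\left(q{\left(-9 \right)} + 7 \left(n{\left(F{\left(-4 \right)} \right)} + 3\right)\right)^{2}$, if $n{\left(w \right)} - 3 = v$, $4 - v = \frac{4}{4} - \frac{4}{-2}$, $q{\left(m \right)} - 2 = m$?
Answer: $1764$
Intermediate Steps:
$F{\left(Z \right)} = 3 + Z$
$q{\left(m \right)} = 2 + m$
$v = 1$ ($v = 4 - \left(\frac{4}{4} - \frac{4}{-2}\right) = 4 - \left(4 \cdot \frac{1}{4} - -2\right) = 4 - \left(1 + 2\right) = 4 - 3 = 1$)
$n{\left(w \right)} = 4$ ($n{\left(w \right)} = 3 + 1 = 4$)
$\left(q{\left(-9 \right)} + 7 \left(n{\left(F{\left(-4 \right)} \right)} + 3\right)\right)^{2} = \left(\left(2 - 9\right) + 7 \left(4 + 3\right)\right)^{2} = \left(-7 + 7 \cdot 7\right)^{2} = \left(-7 + 49\right)^{2} = 42^{2} = 1764$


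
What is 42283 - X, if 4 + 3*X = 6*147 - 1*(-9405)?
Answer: 116566/3 ≈ 38855.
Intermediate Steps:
X = 10283/3 (X = -4/3 + (6*147 - 1*(-9405))/3 = -4/3 + (882 + 9405)/3 = -4/3 + (⅓)*10287 = -4/3 + 3429 = 10283/3 ≈ 3427.7)
42283 - X = 42283 - 1*10283/3 = 42283 - 10283/3 = 116566/3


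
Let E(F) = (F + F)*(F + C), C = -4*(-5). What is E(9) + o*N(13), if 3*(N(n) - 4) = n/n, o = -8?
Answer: 1462/3 ≈ 487.33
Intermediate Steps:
C = 20
N(n) = 13/3 (N(n) = 4 + (n/n)/3 = 4 + (⅓)*1 = 4 + ⅓ = 13/3)
E(F) = 2*F*(20 + F) (E(F) = (F + F)*(F + 20) = (2*F)*(20 + F) = 2*F*(20 + F))
E(9) + o*N(13) = 2*9*(20 + 9) - 8*13/3 = 2*9*29 - 104/3 = 522 - 104/3 = 1462/3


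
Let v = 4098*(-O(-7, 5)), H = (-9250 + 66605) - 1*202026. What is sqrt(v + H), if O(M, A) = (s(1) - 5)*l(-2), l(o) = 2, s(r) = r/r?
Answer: I*sqrt(111887) ≈ 334.5*I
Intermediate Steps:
s(r) = 1
H = -144671 (H = 57355 - 202026 = -144671)
O(M, A) = -8 (O(M, A) = (1 - 5)*2 = -4*2 = -8)
v = 32784 (v = 4098*(-1*(-8)) = 4098*8 = 32784)
sqrt(v + H) = sqrt(32784 - 144671) = sqrt(-111887) = I*sqrt(111887)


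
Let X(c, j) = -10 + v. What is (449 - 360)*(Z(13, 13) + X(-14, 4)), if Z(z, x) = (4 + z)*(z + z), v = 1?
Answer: 38537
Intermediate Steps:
X(c, j) = -9 (X(c, j) = -10 + 1 = -9)
Z(z, x) = 2*z*(4 + z) (Z(z, x) = (4 + z)*(2*z) = 2*z*(4 + z))
(449 - 360)*(Z(13, 13) + X(-14, 4)) = (449 - 360)*(2*13*(4 + 13) - 9) = 89*(2*13*17 - 9) = 89*(442 - 9) = 89*433 = 38537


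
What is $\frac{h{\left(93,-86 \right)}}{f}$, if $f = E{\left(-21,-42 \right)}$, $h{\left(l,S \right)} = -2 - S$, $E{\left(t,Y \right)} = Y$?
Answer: $-2$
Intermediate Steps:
$f = -42$
$\frac{h{\left(93,-86 \right)}}{f} = \frac{-2 - -86}{-42} = \left(-2 + 86\right) \left(- \frac{1}{42}\right) = 84 \left(- \frac{1}{42}\right) = -2$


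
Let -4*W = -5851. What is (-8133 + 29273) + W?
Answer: 90411/4 ≈ 22603.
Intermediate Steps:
W = 5851/4 (W = -1/4*(-5851) = 5851/4 ≈ 1462.8)
(-8133 + 29273) + W = (-8133 + 29273) + 5851/4 = 21140 + 5851/4 = 90411/4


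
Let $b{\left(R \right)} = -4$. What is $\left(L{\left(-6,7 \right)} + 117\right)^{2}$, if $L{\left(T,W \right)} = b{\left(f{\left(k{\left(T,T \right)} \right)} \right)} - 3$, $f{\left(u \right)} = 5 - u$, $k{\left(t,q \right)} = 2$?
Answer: $12100$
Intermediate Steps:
$L{\left(T,W \right)} = -7$ ($L{\left(T,W \right)} = -4 - 3 = -7$)
$\left(L{\left(-6,7 \right)} + 117\right)^{2} = \left(-7 + 117\right)^{2} = 110^{2} = 12100$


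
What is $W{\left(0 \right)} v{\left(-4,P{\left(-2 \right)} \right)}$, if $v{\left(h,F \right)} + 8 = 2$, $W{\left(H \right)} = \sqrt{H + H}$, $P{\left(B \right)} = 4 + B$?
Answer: $0$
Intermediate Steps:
$W{\left(H \right)} = \sqrt{2} \sqrt{H}$ ($W{\left(H \right)} = \sqrt{2 H} = \sqrt{2} \sqrt{H}$)
$v{\left(h,F \right)} = -6$ ($v{\left(h,F \right)} = -8 + 2 = -6$)
$W{\left(0 \right)} v{\left(-4,P{\left(-2 \right)} \right)} = \sqrt{2} \sqrt{0} \left(-6\right) = \sqrt{2} \cdot 0 \left(-6\right) = 0 \left(-6\right) = 0$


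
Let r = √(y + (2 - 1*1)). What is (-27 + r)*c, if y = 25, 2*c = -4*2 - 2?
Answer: 135 - 5*√26 ≈ 109.50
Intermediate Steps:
c = -5 (c = (-4*2 - 2)/2 = (-8 - 2)/2 = (½)*(-10) = -5)
r = √26 (r = √(25 + (2 - 1*1)) = √(25 + (2 - 1)) = √(25 + 1) = √26 ≈ 5.0990)
(-27 + r)*c = (-27 + √26)*(-5) = 135 - 5*√26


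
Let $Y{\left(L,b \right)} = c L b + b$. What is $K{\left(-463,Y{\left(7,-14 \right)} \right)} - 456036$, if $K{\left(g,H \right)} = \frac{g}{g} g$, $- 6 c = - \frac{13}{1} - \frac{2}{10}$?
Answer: $-456499$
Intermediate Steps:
$c = \frac{11}{5}$ ($c = - \frac{- \frac{13}{1} - \frac{2}{10}}{6} = - \frac{\left(-13\right) 1 - \frac{1}{5}}{6} = - \frac{-13 - \frac{1}{5}}{6} = \left(- \frac{1}{6}\right) \left(- \frac{66}{5}\right) = \frac{11}{5} \approx 2.2$)
$Y{\left(L,b \right)} = b + \frac{11 L b}{5}$ ($Y{\left(L,b \right)} = \frac{11 L}{5} b + b = \frac{11 L b}{5} + b = b + \frac{11 L b}{5}$)
$K{\left(g,H \right)} = g$ ($K{\left(g,H \right)} = 1 g = g$)
$K{\left(-463,Y{\left(7,-14 \right)} \right)} - 456036 = -463 - 456036 = -456499$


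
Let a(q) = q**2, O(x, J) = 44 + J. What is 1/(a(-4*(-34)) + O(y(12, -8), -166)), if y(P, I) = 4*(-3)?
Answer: 1/18374 ≈ 5.4425e-5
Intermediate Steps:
y(P, I) = -12
1/(a(-4*(-34)) + O(y(12, -8), -166)) = 1/((-4*(-34))**2 + (44 - 166)) = 1/(136**2 - 122) = 1/(18496 - 122) = 1/18374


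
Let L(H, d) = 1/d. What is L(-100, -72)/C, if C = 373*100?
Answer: -1/2685600 ≈ -3.7236e-7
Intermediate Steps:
C = 37300
L(-100, -72)/C = 1/(-72*37300) = -1/72*1/37300 = -1/2685600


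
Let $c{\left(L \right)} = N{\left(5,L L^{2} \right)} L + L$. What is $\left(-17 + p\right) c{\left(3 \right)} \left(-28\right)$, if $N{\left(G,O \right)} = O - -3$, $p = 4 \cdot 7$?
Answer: $-28644$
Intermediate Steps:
$p = 28$
$N{\left(G,O \right)} = 3 + O$ ($N{\left(G,O \right)} = O + 3 = 3 + O$)
$c{\left(L \right)} = L + L \left(3 + L^{3}\right)$ ($c{\left(L \right)} = \left(3 + L L^{2}\right) L + L = \left(3 + L^{3}\right) L + L = L \left(3 + L^{3}\right) + L = L + L \left(3 + L^{3}\right)$)
$\left(-17 + p\right) c{\left(3 \right)} \left(-28\right) = \left(-17 + 28\right) 3 \left(4 + 3^{3}\right) \left(-28\right) = 11 \cdot 3 \left(4 + 27\right) \left(-28\right) = 11 \cdot 3 \cdot 31 \left(-28\right) = 11 \cdot 93 \left(-28\right) = 1023 \left(-28\right) = -28644$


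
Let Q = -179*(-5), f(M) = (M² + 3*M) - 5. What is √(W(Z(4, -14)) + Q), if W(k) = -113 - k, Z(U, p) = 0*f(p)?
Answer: √782 ≈ 27.964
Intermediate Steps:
f(M) = -5 + M² + 3*M
Z(U, p) = 0 (Z(U, p) = 0*(-5 + p² + 3*p) = 0)
Q = 895
√(W(Z(4, -14)) + Q) = √((-113 - 1*0) + 895) = √((-113 + 0) + 895) = √(-113 + 895) = √782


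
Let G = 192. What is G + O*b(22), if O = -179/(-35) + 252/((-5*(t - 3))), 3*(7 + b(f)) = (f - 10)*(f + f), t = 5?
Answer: -112087/35 ≈ -3202.5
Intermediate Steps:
b(f) = -7 + 2*f*(-10 + f)/3 (b(f) = -7 + ((f - 10)*(f + f))/3 = -7 + ((-10 + f)*(2*f))/3 = -7 + (2*f*(-10 + f))/3 = -7 + 2*f*(-10 + f)/3)
O = -703/35 (O = -179/(-35) + 252/((-5*(5 - 3))) = -179*(-1/35) + 252/((-5*2)) = 179/35 + 252/(-10) = 179/35 + 252*(-⅒) = 179/35 - 126/5 = -703/35 ≈ -20.086)
G + O*b(22) = 192 - 703*(-7 - 20/3*22 + (⅔)*22²)/35 = 192 - 703*(-7 - 440/3 + (⅔)*484)/35 = 192 - 703*(-7 - 440/3 + 968/3)/35 = 192 - 703/35*169 = 192 - 118807/35 = -112087/35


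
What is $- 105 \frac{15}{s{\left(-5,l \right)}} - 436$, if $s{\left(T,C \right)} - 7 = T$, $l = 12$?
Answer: $- \frac{2447}{2} \approx -1223.5$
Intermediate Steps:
$s{\left(T,C \right)} = 7 + T$
$- 105 \frac{15}{s{\left(-5,l \right)}} - 436 = - 105 \frac{15}{7 - 5} - 436 = - 105 \cdot \frac{15}{2} - 436 = - 105 \cdot 15 \cdot \frac{1}{2} - 436 = \left(-105\right) \frac{15}{2} - 436 = - \frac{1575}{2} - 436 = - \frac{2447}{2}$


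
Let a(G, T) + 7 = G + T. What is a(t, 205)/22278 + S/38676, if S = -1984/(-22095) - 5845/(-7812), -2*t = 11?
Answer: 3408194540833/393443334242640 ≈ 0.0086625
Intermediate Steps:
t = -11/2 (t = -½*11 = -11/2 ≈ -5.5000)
S = 2295941/2739780 (S = -1984*(-1/22095) - 5845*(-1/7812) = 1984/22095 + 835/1116 = 2295941/2739780 ≈ 0.83800)
a(G, T) = -7 + G + T (a(G, T) = -7 + (G + T) = -7 + G + T)
a(t, 205)/22278 + S/38676 = (-7 - 11/2 + 205)/22278 + (2295941/2739780)/38676 = (385/2)*(1/22278) + (2295941/2739780)*(1/38676) = 385/44556 + 2295941/105963731280 = 3408194540833/393443334242640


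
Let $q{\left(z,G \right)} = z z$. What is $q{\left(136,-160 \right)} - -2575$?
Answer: $21071$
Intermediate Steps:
$q{\left(z,G \right)} = z^{2}$
$q{\left(136,-160 \right)} - -2575 = 136^{2} - -2575 = 18496 + 2575 = 21071$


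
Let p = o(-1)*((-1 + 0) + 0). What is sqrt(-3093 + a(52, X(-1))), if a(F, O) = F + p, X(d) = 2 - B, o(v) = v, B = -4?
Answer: 4*I*sqrt(190) ≈ 55.136*I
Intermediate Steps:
X(d) = 6 (X(d) = 2 - 1*(-4) = 2 + 4 = 6)
p = 1 (p = -((-1 + 0) + 0) = -(-1 + 0) = -1*(-1) = 1)
a(F, O) = 1 + F (a(F, O) = F + 1 = 1 + F)
sqrt(-3093 + a(52, X(-1))) = sqrt(-3093 + (1 + 52)) = sqrt(-3093 + 53) = sqrt(-3040) = 4*I*sqrt(190)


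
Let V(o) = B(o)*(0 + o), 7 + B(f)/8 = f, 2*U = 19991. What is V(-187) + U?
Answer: 600439/2 ≈ 3.0022e+5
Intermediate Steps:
U = 19991/2 (U = (½)*19991 = 19991/2 ≈ 9995.5)
B(f) = -56 + 8*f
V(o) = o*(-56 + 8*o) (V(o) = (-56 + 8*o)*(0 + o) = (-56 + 8*o)*o = o*(-56 + 8*o))
V(-187) + U = 8*(-187)*(-7 - 187) + 19991/2 = 8*(-187)*(-194) + 19991/2 = 290224 + 19991/2 = 600439/2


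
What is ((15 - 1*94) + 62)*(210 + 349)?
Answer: -9503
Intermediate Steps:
((15 - 1*94) + 62)*(210 + 349) = ((15 - 94) + 62)*559 = (-79 + 62)*559 = -17*559 = -9503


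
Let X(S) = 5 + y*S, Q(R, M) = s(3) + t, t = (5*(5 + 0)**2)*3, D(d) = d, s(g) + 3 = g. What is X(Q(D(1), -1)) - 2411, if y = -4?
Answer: -3906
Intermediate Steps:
s(g) = -3 + g
t = 375 (t = (5*5**2)*3 = (5*25)*3 = 125*3 = 375)
Q(R, M) = 375 (Q(R, M) = (-3 + 3) + 375 = 0 + 375 = 375)
X(S) = 5 - 4*S
X(Q(D(1), -1)) - 2411 = (5 - 4*375) - 2411 = (5 - 1500) - 2411 = -1495 - 2411 = -3906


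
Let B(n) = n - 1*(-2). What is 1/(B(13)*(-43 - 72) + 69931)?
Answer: 1/68206 ≈ 1.4661e-5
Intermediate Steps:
B(n) = 2 + n (B(n) = n + 2 = 2 + n)
1/(B(13)*(-43 - 72) + 69931) = 1/((2 + 13)*(-43 - 72) + 69931) = 1/(15*(-115) + 69931) = 1/(-1725 + 69931) = 1/68206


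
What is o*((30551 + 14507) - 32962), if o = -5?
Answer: -60480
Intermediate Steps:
o*((30551 + 14507) - 32962) = -5*((30551 + 14507) - 32962) = -5*(45058 - 32962) = -5*12096 = -60480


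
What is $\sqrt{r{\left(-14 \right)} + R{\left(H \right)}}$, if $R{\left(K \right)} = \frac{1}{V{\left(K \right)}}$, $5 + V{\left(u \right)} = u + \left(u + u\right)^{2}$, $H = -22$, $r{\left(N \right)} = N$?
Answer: $\frac{5 i \sqrt{2040721}}{1909} \approx 3.7416 i$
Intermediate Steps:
$V{\left(u \right)} = -5 + u + 4 u^{2}$ ($V{\left(u \right)} = -5 + \left(u + \left(u + u\right)^{2}\right) = -5 + \left(u + \left(2 u\right)^{2}\right) = -5 + \left(u + 4 u^{2}\right) = -5 + u + 4 u^{2}$)
$R{\left(K \right)} = \frac{1}{-5 + K + 4 K^{2}}$
$\sqrt{r{\left(-14 \right)} + R{\left(H \right)}} = \sqrt{-14 + \frac{1}{-5 - 22 + 4 \left(-22\right)^{2}}} = \sqrt{-14 + \frac{1}{-5 - 22 + 4 \cdot 484}} = \sqrt{-14 + \frac{1}{-5 - 22 + 1936}} = \sqrt{-14 + \frac{1}{1909}} = \sqrt{- \frac{26725}{1909}} = \frac{5 i \sqrt{2040721}}{1909}$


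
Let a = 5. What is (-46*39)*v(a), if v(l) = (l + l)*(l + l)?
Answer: -179400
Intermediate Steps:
v(l) = 4*l**2 (v(l) = (2*l)*(2*l) = 4*l**2)
(-46*39)*v(a) = (-46*39)*(4*5**2) = -7176*25 = -1794*100 = -179400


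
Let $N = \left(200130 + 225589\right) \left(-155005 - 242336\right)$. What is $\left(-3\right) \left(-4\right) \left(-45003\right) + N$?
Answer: $-169156153215$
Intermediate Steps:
$N = -169155613179$ ($N = 425719 \left(-397341\right) = -169155613179$)
$\left(-3\right) \left(-4\right) \left(-45003\right) + N = \left(-3\right) \left(-4\right) \left(-45003\right) - 169155613179 = 12 \left(-45003\right) - 169155613179 = -540036 - 169155613179 = -169156153215$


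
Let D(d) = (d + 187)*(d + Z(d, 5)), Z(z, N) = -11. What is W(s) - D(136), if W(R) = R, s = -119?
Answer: -40494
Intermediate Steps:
D(d) = (-11 + d)*(187 + d) (D(d) = (d + 187)*(d - 11) = (187 + d)*(-11 + d) = (-11 + d)*(187 + d))
W(s) - D(136) = -119 - (-2057 + 136² + 176*136) = -119 - (-2057 + 18496 + 23936) = -119 - 1*40375 = -119 - 40375 = -40494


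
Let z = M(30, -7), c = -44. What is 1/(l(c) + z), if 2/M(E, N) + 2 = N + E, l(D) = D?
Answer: -21/922 ≈ -0.022777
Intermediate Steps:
M(E, N) = 2/(-2 + E + N) (M(E, N) = 2/(-2 + (N + E)) = 2/(-2 + (E + N)) = 2/(-2 + E + N))
z = 2/21 (z = 2/(-2 + 30 - 7) = 2/21 ≈ 0.095238)
1/(l(c) + z) = 1/(-44 + 2/21) = 1/(-922/21) = -21/922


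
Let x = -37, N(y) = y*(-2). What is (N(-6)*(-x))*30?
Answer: 13320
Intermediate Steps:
N(y) = -2*y
(N(-6)*(-x))*30 = ((-2*(-6))*(-1*(-37)))*30 = (12*37)*30 = 444*30 = 13320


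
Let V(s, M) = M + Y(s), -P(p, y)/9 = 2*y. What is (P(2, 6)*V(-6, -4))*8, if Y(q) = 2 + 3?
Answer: -864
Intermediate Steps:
P(p, y) = -18*y
Y(q) = 5
V(s, M) = 5 + M (V(s, M) = M + 5 = 5 + M)
(P(2, 6)*V(-6, -4))*8 = ((-18*6)*(5 - 4))*8 = -108*1*8 = -108*8 = -864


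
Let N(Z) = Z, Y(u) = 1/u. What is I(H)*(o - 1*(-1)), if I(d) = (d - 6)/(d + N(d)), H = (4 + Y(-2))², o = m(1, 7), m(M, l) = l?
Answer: 100/49 ≈ 2.0408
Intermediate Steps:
o = 7
H = 49/4 (H = (4 + 1/(-2))² = (4 - ½)² = (7/2)² = 49/4 ≈ 12.250)
I(d) = (-6 + d)/(2*d) (I(d) = (d - 6)/(d + d) = (-6 + d)/((2*d)) = (-6 + d)*(1/(2*d)) = (-6 + d)/(2*d))
I(H)*(o - 1*(-1)) = ((-6 + 49/4)/(2*(49/4)))*(7 - 1*(-1)) = ((½)*(4/49)*(25/4))*(7 + 1) = (25/98)*8 = 100/49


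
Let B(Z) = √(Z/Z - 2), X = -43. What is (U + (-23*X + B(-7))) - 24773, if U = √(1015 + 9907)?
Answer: -23784 + I + √10922 ≈ -23680.0 + 1.0*I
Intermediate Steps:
B(Z) = I (B(Z) = √(1 - 2) = √(-1) = I)
U = √10922 ≈ 104.51
(U + (-23*X + B(-7))) - 24773 = (√10922 + (-23*(-43) + I)) - 24773 = (√10922 + (989 + I)) - 24773 = (989 + I + √10922) - 24773 = -23784 + I + √10922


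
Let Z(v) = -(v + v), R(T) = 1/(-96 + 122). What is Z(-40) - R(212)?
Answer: 2079/26 ≈ 79.962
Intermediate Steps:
R(T) = 1/26
Z(v) = -2*v
Z(-40) - R(212) = -2*(-40) - 1*1/26 = 80 - 1/26 = 2079/26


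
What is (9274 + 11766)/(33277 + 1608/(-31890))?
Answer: 111827600/176866987 ≈ 0.63227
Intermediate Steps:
(9274 + 11766)/(33277 + 1608/(-31890)) = 21040/(33277 + 1608*(-1/31890)) = 21040/(33277 - 268/5315) = 21040/(176866987/5315) = 21040*(5315/176866987) = 111827600/176866987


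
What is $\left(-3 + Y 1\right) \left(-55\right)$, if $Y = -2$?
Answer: $275$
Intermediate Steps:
$\left(-3 + Y 1\right) \left(-55\right) = \left(-3 - 2\right) \left(-55\right) = \left(-5\right) \left(-55\right) = 275$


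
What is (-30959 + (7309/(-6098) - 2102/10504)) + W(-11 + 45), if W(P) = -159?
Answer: -498325760997/16013348 ≈ -31119.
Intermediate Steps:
(-30959 + (7309/(-6098) - 2102/10504)) + W(-11 + 45) = (-30959 + (7309/(-6098) - 2102/10504)) - 159 = (-30959 + (7309*(-1/6098) - 2102*1/10504)) - 159 = (-30959 + (-7309/6098 - 1051/5252)) - 159 = (-30959 - 22397933/16013348) - 159 = -495779638665/16013348 - 159 = -498325760997/16013348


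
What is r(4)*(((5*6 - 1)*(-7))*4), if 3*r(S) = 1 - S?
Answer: 812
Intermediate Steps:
r(S) = 1/3 - S/3 (r(S) = (1 - S)/3 = 1/3 - S/3)
r(4)*(((5*6 - 1)*(-7))*4) = (1/3 - 1/3*4)*(((5*6 - 1)*(-7))*4) = (1/3 - 4/3)*(((30 - 1)*(-7))*4) = -29*(-7)*4 = -(-203)*4 = -1*(-812) = 812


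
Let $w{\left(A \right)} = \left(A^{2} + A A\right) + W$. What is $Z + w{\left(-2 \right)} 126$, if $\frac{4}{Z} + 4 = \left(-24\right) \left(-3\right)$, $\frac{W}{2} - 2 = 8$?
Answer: $\frac{59977}{17} \approx 3528.1$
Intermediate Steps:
$W = 20$ ($W = 4 + 2 \cdot 8 = 4 + 16 = 20$)
$w{\left(A \right)} = 20 + 2 A^{2}$ ($w{\left(A \right)} = \left(A^{2} + A A\right) + 20 = \left(A^{2} + A^{2}\right) + 20 = 2 A^{2} + 20 = 20 + 2 A^{2}$)
$Z = \frac{1}{17}$ ($Z = \frac{4}{-4 - -72} = \frac{4}{-4 + 72} = \frac{4}{68} = 4 \cdot \frac{1}{68} = \frac{1}{17} \approx 0.058824$)
$Z + w{\left(-2 \right)} 126 = \frac{1}{17} + \left(20 + 2 \left(-2\right)^{2}\right) 126 = \frac{1}{17} + \left(20 + 2 \cdot 4\right) 126 = \frac{1}{17} + \left(20 + 8\right) 126 = \frac{1}{17} + 28 \cdot 126 = \frac{1}{17} + 3528 = \frac{59977}{17}$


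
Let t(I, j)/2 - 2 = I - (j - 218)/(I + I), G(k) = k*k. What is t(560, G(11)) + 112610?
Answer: 63691137/560 ≈ 1.1373e+5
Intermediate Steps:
G(k) = k²
t(I, j) = 4 + 2*I - (-218 + j)/I (t(I, j) = 4 + 2*(I - (j - 218)/(I + I)) = 4 + 2*(I - (-218 + j)/(2*I)) = 4 + (2*I - (-218 + j)/I) = 4 + 2*I - (-218 + j)/I)
t(560, G(11)) + 112610 = (218 - 1*11² + 2*560*(2 + 560))/560 + 112610 = (218 - 1*121 + 2*560*562)/560 + 112610 = (218 - 121 + 629440)/560 + 112610 = (1/560)*629537 + 112610 = 629537/560 + 112610 = 63691137/560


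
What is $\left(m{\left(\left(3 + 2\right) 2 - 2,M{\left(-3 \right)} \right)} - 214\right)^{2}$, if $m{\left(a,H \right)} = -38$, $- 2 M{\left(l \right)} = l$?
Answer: $63504$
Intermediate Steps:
$M{\left(l \right)} = - \frac{l}{2}$
$\left(m{\left(\left(3 + 2\right) 2 - 2,M{\left(-3 \right)} \right)} - 214\right)^{2} = \left(-38 - 214\right)^{2} = \left(-252\right)^{2} = 63504$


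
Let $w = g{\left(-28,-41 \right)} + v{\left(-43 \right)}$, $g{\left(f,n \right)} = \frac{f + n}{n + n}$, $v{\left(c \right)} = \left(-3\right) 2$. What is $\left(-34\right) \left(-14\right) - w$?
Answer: $\frac{39455}{82} \approx 481.16$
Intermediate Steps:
$v{\left(c \right)} = -6$
$g{\left(f,n \right)} = \frac{f + n}{2 n}$
$w = - \frac{423}{82}$ ($w = \frac{-28 - 41}{2 \left(-41\right)} - 6 = \frac{1}{2} \left(- \frac{1}{41}\right) \left(-69\right) - 6 = \frac{69}{82} - 6 = - \frac{423}{82} \approx -5.1585$)
$\left(-34\right) \left(-14\right) - w = \left(-34\right) \left(-14\right) - - \frac{423}{82} = 476 + \frac{423}{82} = \frac{39455}{82}$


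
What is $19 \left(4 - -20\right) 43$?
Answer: $19608$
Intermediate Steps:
$19 \left(4 - -20\right) 43 = 19 \left(4 + 20\right) 43 = 19 \cdot 24 \cdot 43 = 456 \cdot 43 = 19608$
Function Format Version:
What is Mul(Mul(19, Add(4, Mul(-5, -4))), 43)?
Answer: 19608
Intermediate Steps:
Mul(Mul(19, Add(4, Mul(-5, -4))), 43) = Mul(Mul(19, Add(4, 20)), 43) = Mul(Mul(19, 24), 43) = Mul(456, 43) = 19608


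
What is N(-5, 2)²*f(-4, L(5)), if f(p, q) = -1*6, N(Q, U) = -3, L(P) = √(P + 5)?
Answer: -54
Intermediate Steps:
L(P) = √(5 + P)
f(p, q) = -6
N(-5, 2)²*f(-4, L(5)) = (-3)²*(-6) = 9*(-6) = -54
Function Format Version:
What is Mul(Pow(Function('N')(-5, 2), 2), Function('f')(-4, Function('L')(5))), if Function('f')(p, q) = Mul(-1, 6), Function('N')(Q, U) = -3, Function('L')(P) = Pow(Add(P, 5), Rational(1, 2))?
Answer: -54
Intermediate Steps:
Function('L')(P) = Pow(Add(5, P), Rational(1, 2))
Function('f')(p, q) = -6
Mul(Pow(Function('N')(-5, 2), 2), Function('f')(-4, Function('L')(5))) = Mul(Pow(-3, 2), -6) = Mul(9, -6) = -54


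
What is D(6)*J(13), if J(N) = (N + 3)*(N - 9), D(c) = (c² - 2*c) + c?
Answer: 1920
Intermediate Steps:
D(c) = c² - c
J(N) = (-9 + N)*(3 + N) (J(N) = (3 + N)*(-9 + N) = (-9 + N)*(3 + N))
D(6)*J(13) = (6*(-1 + 6))*(-27 + 13² - 6*13) = (6*5)*(-27 + 169 - 78) = 30*64 = 1920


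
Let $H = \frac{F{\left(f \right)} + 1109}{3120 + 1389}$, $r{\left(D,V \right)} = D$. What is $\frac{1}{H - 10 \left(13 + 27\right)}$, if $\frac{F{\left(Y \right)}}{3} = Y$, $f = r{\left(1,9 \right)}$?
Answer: $- \frac{4509}{1802488} \approx -0.0025015$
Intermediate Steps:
$f = 1$
$F{\left(Y \right)} = 3 Y$
$H = \frac{1112}{4509}$ ($H = \frac{3 \cdot 1 + 1109}{3120 + 1389} = \frac{3 + 1109}{4509} = 1112 \cdot \frac{1}{4509} = \frac{1112}{4509} \approx 0.24662$)
$\frac{1}{H - 10 \left(13 + 27\right)} = \frac{1}{\frac{1112}{4509} - 10 \left(13 + 27\right)} = \frac{1}{\frac{1112}{4509} - 400} = \frac{1}{- \frac{1802488}{4509}} = - \frac{4509}{1802488}$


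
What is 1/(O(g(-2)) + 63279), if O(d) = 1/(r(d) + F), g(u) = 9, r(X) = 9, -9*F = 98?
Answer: 17/1075734 ≈ 1.5803e-5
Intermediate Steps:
F = -98/9 (F = -⅑*98 = -98/9 ≈ -10.889)
O(d) = -9/17 (O(d) = 1/(9 - 98/9) = 1/(-17/9) = -9/17)
1/(O(g(-2)) + 63279) = 1/(-9/17 + 63279) = 1/(1075734/17) = 17/1075734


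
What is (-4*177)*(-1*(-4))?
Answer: -2832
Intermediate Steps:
(-4*177)*(-1*(-4)) = -708*4 = -2832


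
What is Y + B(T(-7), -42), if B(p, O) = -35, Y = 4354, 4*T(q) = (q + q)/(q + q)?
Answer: 4319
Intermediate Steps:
T(q) = 1/4 (T(q) = ((q + q)/(q + q))/4 = ((2*q)/((2*q)))/4 = ((2*q)*(1/(2*q)))/4 = (1/4)*1 = 1/4)
Y + B(T(-7), -42) = 4354 - 35 = 4319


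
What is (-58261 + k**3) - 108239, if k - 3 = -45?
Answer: -240588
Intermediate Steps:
k = -42 (k = 3 - 45 = -42)
(-58261 + k**3) - 108239 = (-58261 + (-42)**3) - 108239 = (-58261 - 74088) - 108239 = -132349 - 108239 = -240588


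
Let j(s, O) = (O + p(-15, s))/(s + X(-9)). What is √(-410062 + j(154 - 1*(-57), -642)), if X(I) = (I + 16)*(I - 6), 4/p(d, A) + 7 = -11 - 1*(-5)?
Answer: I*√194667919277/689 ≈ 640.37*I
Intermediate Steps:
p(d, A) = -4/13 (p(d, A) = 4/(-7 + (-11 - 1*(-5))) = 4/(-7 + (-11 + 5)) = 4/(-7 - 6) = 4/(-13) = 4*(-1/13) = -4/13)
X(I) = (-6 + I)*(16 + I) (X(I) = (16 + I)*(-6 + I) = (-6 + I)*(16 + I))
j(s, O) = (-4/13 + O)/(-105 + s) (j(s, O) = (O - 4/13)/(s + (-96 + (-9)² + 10*(-9))) = (-4/13 + O)/(s + (-96 + 81 - 90)) = (-4/13 + O)/(s - 105) = (-4/13 + O)/(-105 + s))
√(-410062 + j(154 - 1*(-57), -642)) = √(-410062 + (-4/13 - 642)/(-105 + (154 - 1*(-57)))) = √(-410062 - 8350/13/(-105 + (154 + 57))) = √(-410062 - 8350/13/(-105 + 211)) = √(-410062 - 8350/13/106) = √(-410062 + (1/106)*(-8350/13)) = √(-410062 - 4175/689) = √(-282536893/689) = I*√194667919277/689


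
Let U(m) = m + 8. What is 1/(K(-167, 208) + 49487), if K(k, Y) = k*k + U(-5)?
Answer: 1/77379 ≈ 1.2923e-5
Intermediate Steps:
U(m) = 8 + m
K(k, Y) = 3 + k² (K(k, Y) = k*k + (8 - 5) = k² + 3 = 3 + k²)
1/(K(-167, 208) + 49487) = 1/((3 + (-167)²) + 49487) = 1/((3 + 27889) + 49487) = 1/(27892 + 49487) = 1/77379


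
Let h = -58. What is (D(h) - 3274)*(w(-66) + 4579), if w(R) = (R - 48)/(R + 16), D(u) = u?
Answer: -381620624/25 ≈ -1.5265e+7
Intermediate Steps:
w(R) = (-48 + R)/(16 + R)
(D(h) - 3274)*(w(-66) + 4579) = (-58 - 3274)*((-48 - 66)/(16 - 66) + 4579) = -3332*(-114/(-50) + 4579) = -3332*(-1/50*(-114) + 4579) = -3332*(57/25 + 4579) = -3332*114532/25 = -381620624/25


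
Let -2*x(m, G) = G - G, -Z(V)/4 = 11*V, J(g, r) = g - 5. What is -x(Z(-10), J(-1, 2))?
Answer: 0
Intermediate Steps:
J(g, r) = -5 + g
Z(V) = -44*V
x(m, G) = 0 (x(m, G) = -(G - G)/2 = -1/2*0 = 0)
-x(Z(-10), J(-1, 2)) = -1*0 = 0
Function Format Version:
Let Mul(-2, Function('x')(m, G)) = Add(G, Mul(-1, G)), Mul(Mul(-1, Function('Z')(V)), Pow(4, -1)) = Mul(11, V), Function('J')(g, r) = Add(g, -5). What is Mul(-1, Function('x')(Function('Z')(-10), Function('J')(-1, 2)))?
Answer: 0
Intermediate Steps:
Function('J')(g, r) = Add(-5, g)
Function('Z')(V) = Mul(-44, V) (Function('Z')(V) = Mul(-4, Mul(11, V)) = Mul(-44, V))
Function('x')(m, G) = 0 (Function('x')(m, G) = Mul(Rational(-1, 2), Add(G, Mul(-1, G))) = Mul(Rational(-1, 2), 0) = 0)
Mul(-1, Function('x')(Function('Z')(-10), Function('J')(-1, 2))) = Mul(-1, 0) = 0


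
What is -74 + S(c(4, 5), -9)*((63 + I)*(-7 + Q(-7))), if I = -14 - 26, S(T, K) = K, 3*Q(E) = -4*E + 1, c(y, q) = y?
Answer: -626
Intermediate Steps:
Q(E) = ⅓ - 4*E/3 (Q(E) = (-4*E + 1)/3 = (1 - 4*E)/3 = ⅓ - 4*E/3)
I = -40
-74 + S(c(4, 5), -9)*((63 + I)*(-7 + Q(-7))) = -74 - 9*(63 - 40)*(-7 + (⅓ - 4/3*(-7))) = -74 - 207*(-7 + (⅓ + 28/3)) = -74 - 207*(-7 + 29/3) = -74 - 207*8/3 = -74 - 9*184/3 = -74 - 552 = -626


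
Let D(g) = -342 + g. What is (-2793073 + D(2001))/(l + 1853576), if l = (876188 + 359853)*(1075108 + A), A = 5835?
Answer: -2791414/1336091720239 ≈ -2.0892e-6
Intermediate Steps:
l = 1336089866663 (l = (876188 + 359853)*(1075108 + 5835) = 1236041*1080943 = 1336089866663)
(-2793073 + D(2001))/(l + 1853576) = (-2793073 + (-342 + 2001))/(1336089866663 + 1853576) = (-2793073 + 1659)/1336091720239 = -2791414*1/1336091720239 = -2791414/1336091720239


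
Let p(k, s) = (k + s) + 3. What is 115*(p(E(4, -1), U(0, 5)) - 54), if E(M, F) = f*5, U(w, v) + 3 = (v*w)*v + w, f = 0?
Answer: -6210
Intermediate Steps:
U(w, v) = -3 + w + w*v² (U(w, v) = -3 + ((v*w)*v + w) = -3 + (w*v² + w) = -3 + (w + w*v²) = -3 + w + w*v²)
E(M, F) = 0 (E(M, F) = 0*5 = 0)
p(k, s) = 3 + k + s
115*(p(E(4, -1), U(0, 5)) - 54) = 115*((3 + 0 + (-3 + 0 + 0*5²)) - 54) = 115*((3 + 0 + (-3 + 0 + 0*25)) - 54) = 115*((3 + 0 + (-3 + 0 + 0)) - 54) = 115*((3 + 0 - 3) - 54) = 115*(0 - 54) = 115*(-54) = -6210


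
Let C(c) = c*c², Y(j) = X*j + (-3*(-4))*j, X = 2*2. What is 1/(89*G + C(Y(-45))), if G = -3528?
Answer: -1/373561992 ≈ -2.6769e-9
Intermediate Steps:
X = 4
Y(j) = 16*j (Y(j) = 4*j + (-3*(-4))*j = 4*j + 12*j = 16*j)
C(c) = c³
1/(89*G + C(Y(-45))) = 1/(89*(-3528) + (16*(-45))³) = 1/(-313992 + (-720)³) = 1/(-313992 - 373248000) = 1/(-373561992) = -1/373561992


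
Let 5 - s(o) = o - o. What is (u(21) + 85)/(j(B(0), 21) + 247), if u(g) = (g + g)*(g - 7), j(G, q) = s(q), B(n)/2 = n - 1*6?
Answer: 673/252 ≈ 2.6706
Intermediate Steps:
s(o) = 5 (s(o) = 5 - (o - o) = 5 - 1*0 = 5 + 0 = 5)
B(n) = -12 + 2*n (B(n) = 2*(n - 1*6) = 2*(n - 6) = 2*(-6 + n) = -12 + 2*n)
j(G, q) = 5
u(g) = 2*g*(-7 + g) (u(g) = (2*g)*(-7 + g) = 2*g*(-7 + g))
(u(21) + 85)/(j(B(0), 21) + 247) = (2*21*(-7 + 21) + 85)/(5 + 247) = (2*21*14 + 85)/252 = (588 + 85)*(1/252) = 673*(1/252) = 673/252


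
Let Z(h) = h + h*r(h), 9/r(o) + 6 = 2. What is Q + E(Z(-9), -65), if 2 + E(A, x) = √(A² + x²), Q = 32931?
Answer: 32929 + 5*√2785/4 ≈ 32995.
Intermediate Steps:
r(o) = -9/4 (r(o) = 9/(-6 + 2) = 9/(-4) = 9*(-¼) = -9/4)
Z(h) = -5*h/4 (Z(h) = h + h*(-9/4) = h - 9*h/4 = -5*h/4)
E(A, x) = -2 + √(A² + x²)
Q + E(Z(-9), -65) = 32931 + (-2 + √((-5/4*(-9))² + (-65)²)) = 32931 + (-2 + √((45/4)² + 4225)) = 32931 + (-2 + √(2025/16 + 4225)) = 32931 + (-2 + √(69625/16)) = 32931 + (-2 + 5*√2785/4) = 32929 + 5*√2785/4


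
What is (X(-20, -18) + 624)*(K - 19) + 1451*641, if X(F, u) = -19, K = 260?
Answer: 1075896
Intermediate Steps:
(X(-20, -18) + 624)*(K - 19) + 1451*641 = (-19 + 624)*(260 - 19) + 1451*641 = 605*241 + 930091 = 145805 + 930091 = 1075896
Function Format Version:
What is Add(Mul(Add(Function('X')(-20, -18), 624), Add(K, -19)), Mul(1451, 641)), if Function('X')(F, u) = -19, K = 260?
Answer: 1075896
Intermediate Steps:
Add(Mul(Add(Function('X')(-20, -18), 624), Add(K, -19)), Mul(1451, 641)) = Add(Mul(Add(-19, 624), Add(260, -19)), Mul(1451, 641)) = Add(Mul(605, 241), 930091) = Add(145805, 930091) = 1075896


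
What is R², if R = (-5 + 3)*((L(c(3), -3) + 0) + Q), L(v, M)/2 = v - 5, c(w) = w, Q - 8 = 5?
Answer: 324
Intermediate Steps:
Q = 13 (Q = 8 + 5 = 13)
L(v, M) = -10 + 2*v (L(v, M) = 2*(v - 5) = 2*(-5 + v) = -10 + 2*v)
R = -18 (R = (-5 + 3)*(((-10 + 2*3) + 0) + 13) = -2*(((-10 + 6) + 0) + 13) = -2*((-4 + 0) + 13) = -2*(-4 + 13) = -2*9 = -18)
R² = (-18)² = 324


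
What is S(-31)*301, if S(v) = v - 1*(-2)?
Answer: -8729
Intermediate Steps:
S(v) = 2 + v (S(v) = v + 2 = 2 + v)
S(-31)*301 = (2 - 31)*301 = -29*301 = -8729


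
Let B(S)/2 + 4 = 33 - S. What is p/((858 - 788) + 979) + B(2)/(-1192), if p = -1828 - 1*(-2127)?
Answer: 149881/625204 ≈ 0.23973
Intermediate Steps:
B(S) = 58 - 2*S (B(S) = -8 + 2*(33 - S) = -8 + (66 - 2*S) = 58 - 2*S)
p = 299 (p = -1828 + 2127 = 299)
p/((858 - 788) + 979) + B(2)/(-1192) = 299/((858 - 788) + 979) + (58 - 2*2)/(-1192) = 299/(70 + 979) + (58 - 4)*(-1/1192) = 299/1049 + 54*(-1/1192) = 299*(1/1049) - 27/596 = 299/1049 - 27/596 = 149881/625204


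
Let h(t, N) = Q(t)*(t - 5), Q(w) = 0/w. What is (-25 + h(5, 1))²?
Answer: 625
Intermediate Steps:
Q(w) = 0
h(t, N) = 0 (h(t, N) = 0*(t - 5) = 0*(-5 + t) = 0)
(-25 + h(5, 1))² = (-25 + 0)² = (-25)² = 625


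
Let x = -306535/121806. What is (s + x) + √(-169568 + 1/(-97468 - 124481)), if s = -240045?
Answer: -289497305/1206 + I*√928127783941813/73983 ≈ -2.4005e+5 + 411.79*I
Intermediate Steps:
x = -3035/1206 (x = -306535/121806 = -1*3035/1206 = -3035/1206 ≈ -2.5166)
(s + x) + √(-169568 + 1/(-97468 - 124481)) = (-240045 - 3035/1206) + √(-169568 + 1/(-97468 - 124481)) = -289497305/1206 + √(-169568 + 1/(-221949)) = -289497305/1206 + √(-169568 - 1/221949) = -289497305/1206 + √(-37635448033/221949) = -289497305/1206 + I*√928127783941813/73983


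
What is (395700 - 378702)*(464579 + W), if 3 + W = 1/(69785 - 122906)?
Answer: 139829750443870/17707 ≈ 7.8969e+9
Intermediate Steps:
W = -159364/53121 (W = -3 + 1/(69785 - 122906) = -3 + 1/(-53121) = -3 - 1/53121 = -159364/53121 ≈ -3.0000)
(395700 - 378702)*(464579 + W) = (395700 - 378702)*(464579 - 159364/53121) = 16998*(24678741695/53121) = 139829750443870/17707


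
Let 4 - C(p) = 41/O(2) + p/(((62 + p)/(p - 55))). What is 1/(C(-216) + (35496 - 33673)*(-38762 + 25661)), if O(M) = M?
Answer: -154/3677944947 ≈ -4.1871e-8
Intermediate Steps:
C(p) = -33/2 - p*(-55 + p)/(62 + p) (C(p) = 4 - (41/2 + p/(((62 + p)/(p - 55)))) = 4 - (41*(½) + p/(((62 + p)/(-55 + p)))) = 4 - (41/2 + p/(((62 + p)/(-55 + p)))) = 4 - (41/2 + p*((-55 + p)/(62 + p))) = 4 - (41/2 + p*(-55 + p)/(62 + p)) = 4 + (-41/2 - p*(-55 + p)/(62 + p)) = -33/2 - p*(-55 + p)/(62 + p))
1/(C(-216) + (35496 - 33673)*(-38762 + 25661)) = 1/((-1023 - 1*(-216)² + (77/2)*(-216))/(62 - 216) + (35496 - 33673)*(-38762 + 25661)) = 1/((-1023 - 1*46656 - 8316)/(-154) + 1823*(-13101)) = 1/(-(-1023 - 46656 - 8316)/154 - 23883123) = 1/(-1/154*(-55995) - 23883123) = 1/(55995/154 - 23883123) = 1/(-3677944947/154) = -154/3677944947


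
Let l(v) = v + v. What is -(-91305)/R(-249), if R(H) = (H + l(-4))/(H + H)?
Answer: 45469890/257 ≈ 1.7693e+5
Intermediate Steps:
l(v) = 2*v
R(H) = (-8 + H)/(2*H) (R(H) = (H + 2*(-4))/(H + H) = (H - 8)/((2*H)) = (-8 + H)*(1/(2*H)) = (-8 + H)/(2*H))
-(-91305)/R(-249) = -(-91305)/((1/2)*(-8 - 249)/(-249)) = -(-91305)/((1/2)*(-1/249)*(-257)) = -(-91305)/257/498 = -(-91305)*498/257 = -1*(-45469890/257) = 45469890/257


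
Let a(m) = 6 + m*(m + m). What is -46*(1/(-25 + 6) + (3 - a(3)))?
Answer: 18400/19 ≈ 968.42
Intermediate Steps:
a(m) = 6 + 2*m² (a(m) = 6 + m*(2*m) = 6 + 2*m²)
-46*(1/(-25 + 6) + (3 - a(3))) = -46*(1/(-25 + 6) + (3 - (6 + 2*3²))) = -46*(1/(-19) + (3 - (6 + 2*9))) = -46*(-1/19 + (3 - (6 + 18))) = -46*(-1/19 + (3 - 1*24)) = -46*(-1/19 + (3 - 24)) = -46*(-1/19 - 21) = -46*(-400/19) = 18400/19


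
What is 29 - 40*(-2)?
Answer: 109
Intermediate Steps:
29 - 40*(-2) = 29 + 80 = 109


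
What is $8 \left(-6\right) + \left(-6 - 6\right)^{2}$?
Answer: $96$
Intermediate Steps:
$8 \left(-6\right) + \left(-6 - 6\right)^{2} = -48 + \left(-12\right)^{2} = -48 + 144 = 96$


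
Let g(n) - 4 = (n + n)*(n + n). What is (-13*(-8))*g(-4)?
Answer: 7072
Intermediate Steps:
g(n) = 4 + 4*n² (g(n) = 4 + (n + n)*(n + n) = 4 + (2*n)*(2*n) = 4 + 4*n²)
(-13*(-8))*g(-4) = (-13*(-8))*(4 + 4*(-4)²) = 104*(4 + 4*16) = 104*(4 + 64) = 104*68 = 7072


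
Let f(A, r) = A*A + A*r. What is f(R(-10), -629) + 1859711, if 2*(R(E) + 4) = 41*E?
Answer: 2034853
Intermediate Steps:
R(E) = -4 + 41*E/2 (R(E) = -4 + (41*E)/2 = -4 + 41*E/2)
f(A, r) = A² + A*r
f(R(-10), -629) + 1859711 = (-4 + (41/2)*(-10))*((-4 + (41/2)*(-10)) - 629) + 1859711 = (-4 - 205)*((-4 - 205) - 629) + 1859711 = -209*(-209 - 629) + 1859711 = -209*(-838) + 1859711 = 175142 + 1859711 = 2034853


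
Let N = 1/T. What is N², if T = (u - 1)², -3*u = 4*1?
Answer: 81/2401 ≈ 0.033736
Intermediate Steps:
u = -4/3 ≈ -1.3333
T = 49/9 (T = (-4/3 - 1)² = (-7/3)² = 49/9 ≈ 5.4444)
N = 9/49 (N = 1/(49/9) = 9/49 ≈ 0.18367)
N² = (9/49)² = 81/2401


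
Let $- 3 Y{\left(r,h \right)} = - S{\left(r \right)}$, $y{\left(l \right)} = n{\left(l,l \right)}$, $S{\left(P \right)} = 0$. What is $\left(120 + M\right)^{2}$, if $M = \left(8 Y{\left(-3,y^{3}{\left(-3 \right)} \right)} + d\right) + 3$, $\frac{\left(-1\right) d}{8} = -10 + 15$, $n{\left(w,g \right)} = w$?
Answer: $6889$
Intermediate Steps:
$y{\left(l \right)} = l$
$Y{\left(r,h \right)} = 0$ ($Y{\left(r,h \right)} = - \frac{\left(-1\right) 0}{3} = \left(- \frac{1}{3}\right) 0 = 0$)
$d = -40$ ($d = - 8 \left(-10 + 15\right) = \left(-8\right) 5 = -40$)
$M = -37$ ($M = \left(8 \cdot 0 - 40\right) + 3 = \left(0 - 40\right) + 3 = -40 + 3 = -37$)
$\left(120 + M\right)^{2} = \left(120 - 37\right)^{2} = 83^{2} = 6889$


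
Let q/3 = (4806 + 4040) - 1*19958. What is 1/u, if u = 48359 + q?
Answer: 1/15023 ≈ 6.6565e-5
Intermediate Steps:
q = -33336 (q = 3*((4806 + 4040) - 1*19958) = 3*(8846 - 19958) = 3*(-11112) = -33336)
u = 15023 (u = 48359 - 33336 = 15023)
1/u = 1/15023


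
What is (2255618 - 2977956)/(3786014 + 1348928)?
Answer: -361169/2567471 ≈ -0.14067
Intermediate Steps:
(2255618 - 2977956)/(3786014 + 1348928) = -722338/5134942 = -722338*1/5134942 = -361169/2567471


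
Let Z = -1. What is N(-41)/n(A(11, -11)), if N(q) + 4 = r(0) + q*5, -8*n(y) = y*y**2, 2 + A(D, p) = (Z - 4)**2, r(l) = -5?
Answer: 1712/12167 ≈ 0.14071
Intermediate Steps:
A(D, p) = 23 (A(D, p) = -2 + (-1 - 4)**2 = -2 + (-5)**2 = -2 + 25 = 23)
n(y) = -y**3/8 (n(y) = -y*y**2/8 = -y**3/8)
N(q) = -9 + 5*q (N(q) = -4 + (-5 + q*5) = -4 + (-5 + 5*q) = -9 + 5*q)
N(-41)/n(A(11, -11)) = (-9 + 5*(-41))/((-1/8*23**3)) = (-9 - 205)/((-1/8*12167)) = -214/(-12167/8) = -214*(-8/12167) = 1712/12167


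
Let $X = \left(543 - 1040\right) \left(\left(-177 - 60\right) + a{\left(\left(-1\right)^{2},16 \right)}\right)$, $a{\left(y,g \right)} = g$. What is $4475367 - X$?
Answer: $4365530$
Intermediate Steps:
$X = 109837$ ($X = \left(543 - 1040\right) \left(\left(-177 - 60\right) + 16\right) = - 497 \left(-237 + 16\right) = \left(-497\right) \left(-221\right) = 109837$)
$4475367 - X = 4475367 - 109837 = 4365530$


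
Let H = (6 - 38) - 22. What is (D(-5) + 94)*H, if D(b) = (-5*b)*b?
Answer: 1674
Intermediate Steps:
H = -54 (H = -32 - 22 = -54)
D(b) = -5*b²
(D(-5) + 94)*H = (-5*(-5)² + 94)*(-54) = (-5*25 + 94)*(-54) = (-125 + 94)*(-54) = -31*(-54) = 1674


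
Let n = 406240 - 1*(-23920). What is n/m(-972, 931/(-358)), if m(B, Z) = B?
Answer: -107540/243 ≈ -442.55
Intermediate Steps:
n = 430160 (n = 406240 + 23920 = 430160)
n/m(-972, 931/(-358)) = 430160/(-972) = 430160*(-1/972) = -107540/243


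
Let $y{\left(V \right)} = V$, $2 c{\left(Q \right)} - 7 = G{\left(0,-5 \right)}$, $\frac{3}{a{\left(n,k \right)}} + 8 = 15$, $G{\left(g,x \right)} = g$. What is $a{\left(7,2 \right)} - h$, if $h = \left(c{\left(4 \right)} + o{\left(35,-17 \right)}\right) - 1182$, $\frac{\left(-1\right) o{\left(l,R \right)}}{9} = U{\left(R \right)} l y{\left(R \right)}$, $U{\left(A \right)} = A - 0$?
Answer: $\frac{1290995}{14} \approx 92214.0$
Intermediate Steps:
$a{\left(n,k \right)} = \frac{3}{7}$ ($a{\left(n,k \right)} = \frac{3}{-8 + 15} = \frac{3}{7}$)
$c{\left(Q \right)} = \frac{7}{2}$ ($c{\left(Q \right)} = \frac{7}{2} + \frac{1}{2} \cdot 0 = \frac{7}{2} + 0 = \frac{7}{2}$)
$U{\left(A \right)} = A$ ($U{\left(A \right)} = A + 0 = A$)
$o{\left(l,R \right)} = - 9 l R^{2}$ ($o{\left(l,R \right)} = - 9 R l R = - 9 l R^{2}$)
$h = - \frac{184427}{2}$ ($h = \left(\frac{7}{2} - 315 \left(-17\right)^{2}\right) - 1182 = \left(\frac{7}{2} - 315 \cdot 289\right) - 1182 = \left(\frac{7}{2} - 91035\right) - 1182 = - \frac{182063}{2} - 1182 = - \frac{184427}{2} \approx -92214.0$)
$a{\left(7,2 \right)} - h = \frac{3}{7} - - \frac{184427}{2} = \frac{3}{7} + \frac{184427}{2} = \frac{1290995}{14}$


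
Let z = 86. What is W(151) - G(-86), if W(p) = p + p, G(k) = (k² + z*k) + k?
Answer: 388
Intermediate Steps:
G(k) = k² + 87*k (G(k) = (k² + 86*k) + k = k² + 87*k)
W(p) = 2*p
W(151) - G(-86) = 2*151 - (-86)*(87 - 86) = 302 - (-86) = 302 - 1*(-86) = 302 + 86 = 388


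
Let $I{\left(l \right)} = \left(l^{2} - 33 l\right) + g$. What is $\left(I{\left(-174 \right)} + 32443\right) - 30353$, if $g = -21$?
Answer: $38087$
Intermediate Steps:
$I{\left(l \right)} = -21 + l^{2} - 33 l$ ($I{\left(l \right)} = \left(l^{2} - 33 l\right) - 21 = -21 + l^{2} - 33 l$)
$\left(I{\left(-174 \right)} + 32443\right) - 30353 = \left(\left(-21 + \left(-174\right)^{2} - -5742\right) + 32443\right) - 30353 = \left(\left(-21 + 30276 + 5742\right) + 32443\right) - 30353 = \left(35997 + 32443\right) - 30353 = 68440 - 30353 = 38087$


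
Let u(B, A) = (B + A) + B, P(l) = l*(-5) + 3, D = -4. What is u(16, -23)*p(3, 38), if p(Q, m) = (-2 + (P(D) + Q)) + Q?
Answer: 243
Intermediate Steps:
P(l) = 3 - 5*l (P(l) = -5*l + 3 = 3 - 5*l)
p(Q, m) = 21 + 2*Q (p(Q, m) = (-2 + ((3 - 5*(-4)) + Q)) + Q = (-2 + ((3 + 20) + Q)) + Q = (-2 + (23 + Q)) + Q = (21 + Q) + Q = 21 + 2*Q)
u(B, A) = A + 2*B (u(B, A) = (A + B) + B = A + 2*B)
u(16, -23)*p(3, 38) = (-23 + 2*16)*(21 + 2*3) = (-23 + 32)*(21 + 6) = 9*27 = 243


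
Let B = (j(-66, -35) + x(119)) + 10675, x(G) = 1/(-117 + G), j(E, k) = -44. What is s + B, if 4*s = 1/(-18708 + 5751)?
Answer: 551009381/51828 ≈ 10632.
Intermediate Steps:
s = -1/51828 (s = 1/(4*(-18708 + 5751)) = (¼)/(-12957) = (¼)*(-1/12957) = -1/51828 ≈ -1.9295e-5)
B = 21263/2 (B = (-44 + 1/(-117 + 119)) + 10675 = (-44 + 1/2) + 10675 = (-44 + ½) + 10675 = -87/2 + 10675 = 21263/2 ≈ 10632.)
s + B = -1/51828 + 21263/2 = 551009381/51828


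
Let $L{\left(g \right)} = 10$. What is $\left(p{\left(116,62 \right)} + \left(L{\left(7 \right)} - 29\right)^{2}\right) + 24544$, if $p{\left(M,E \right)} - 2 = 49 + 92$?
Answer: $25048$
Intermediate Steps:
$p{\left(M,E \right)} = 143$ ($p{\left(M,E \right)} = 2 + \left(49 + 92\right) = 2 + 141 = 143$)
$\left(p{\left(116,62 \right)} + \left(L{\left(7 \right)} - 29\right)^{2}\right) + 24544 = \left(143 + \left(10 - 29\right)^{2}\right) + 24544 = \left(143 + \left(-19\right)^{2}\right) + 24544 = \left(143 + 361\right) + 24544 = 504 + 24544 = 25048$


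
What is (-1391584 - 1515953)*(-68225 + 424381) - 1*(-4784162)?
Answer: -1035531963610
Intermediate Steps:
(-1391584 - 1515953)*(-68225 + 424381) - 1*(-4784162) = -2907537*356156 + 4784162 = -1035536747772 + 4784162 = -1035531963610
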